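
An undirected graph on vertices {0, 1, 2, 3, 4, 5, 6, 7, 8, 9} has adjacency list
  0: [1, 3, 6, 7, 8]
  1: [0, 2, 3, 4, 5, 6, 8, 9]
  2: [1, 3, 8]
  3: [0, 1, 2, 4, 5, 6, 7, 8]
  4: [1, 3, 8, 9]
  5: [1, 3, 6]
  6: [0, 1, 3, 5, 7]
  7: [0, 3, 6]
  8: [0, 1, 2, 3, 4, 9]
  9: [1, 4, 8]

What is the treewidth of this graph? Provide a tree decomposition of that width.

Each bag holds 4 vertices, so the decomposition has width 3, which upper-bounds the treewidth. For the lower bound, the 4 vertices {1, 4, 8, 9} are pairwise adjacent, and any tree decomposition puts a clique entirely inside one bag — forcing width ≥ 3. The upper and lower bounds meet at 3, so that is the treewidth.

Treewidth 3.
One optimal decomposition is:
Bags: B1 = {0, 1, 3, 8}  B2 = {1, 3, 4, 8}  B3 = {0, 1, 3, 6}  B4 = {1, 3, 5, 6}  B5 = {0, 3, 6, 7}  B6 = {1, 4, 8, 9}  B7 = {1, 2, 3, 8}
Tree: B1–B2, B1–B3, B3–B4, B3–B5, B2–B6, B2–B7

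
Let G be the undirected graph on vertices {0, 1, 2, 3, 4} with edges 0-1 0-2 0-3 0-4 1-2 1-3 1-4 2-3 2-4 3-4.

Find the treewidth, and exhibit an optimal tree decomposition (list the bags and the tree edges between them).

Treewidth 4.
One optimal decomposition is:
Bags: B1 = {0, 1, 2, 3, 4}
Tree: (single bag)

A single bag containing all 5 vertices is trivially a valid decomposition of width 4. Conversely, {0, 1, 2, 3, 4} is a clique of size 5, and the vertices of any clique must share a bag in every tree decomposition; so some bag has ≥ 5 vertices and tw(G) ≥ 4. Combining the bounds, tw(G) = 4.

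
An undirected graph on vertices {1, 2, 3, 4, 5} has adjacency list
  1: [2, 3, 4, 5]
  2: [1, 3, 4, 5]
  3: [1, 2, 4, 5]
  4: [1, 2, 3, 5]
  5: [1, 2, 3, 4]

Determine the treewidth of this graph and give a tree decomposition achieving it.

Treewidth 4.
One optimal decomposition is:
Bags: B1 = {1, 2, 3, 4, 5}
Tree: (single bag)

A single bag containing all 5 vertices is trivially a valid decomposition of width 4. On the other hand G contains the 5-clique {1, 2, 3, 4, 5}. A clique must lie in a single bag of any decomposition, so no decomposition can have width below 4. The upper and lower bounds meet at 4, so that is the treewidth.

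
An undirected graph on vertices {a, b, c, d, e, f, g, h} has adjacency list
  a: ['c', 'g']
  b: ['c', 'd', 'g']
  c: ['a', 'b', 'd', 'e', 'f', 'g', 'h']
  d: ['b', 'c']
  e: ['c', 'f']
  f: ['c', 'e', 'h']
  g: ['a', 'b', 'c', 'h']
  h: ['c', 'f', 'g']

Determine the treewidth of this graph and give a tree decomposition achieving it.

The largest bag has 3 vertices, giving width 2; this decomposition certifies tw(G) ≤ 2. Conversely, {b, c, d} is a clique of size 3, and the vertices of any clique must share a bag in every tree decomposition; so some bag has ≥ 3 vertices and tw(G) ≥ 2. Therefore the treewidth is 2.

Treewidth 2.
One such decomposition:
Bags: B1 = {c, f, h}  B2 = {c, g, h}  B3 = {a, c, g}  B4 = {b, c, g}  B5 = {b, c, d}  B6 = {c, e, f}
Tree: B1–B2, B2–B3, B2–B4, B4–B5, B1–B6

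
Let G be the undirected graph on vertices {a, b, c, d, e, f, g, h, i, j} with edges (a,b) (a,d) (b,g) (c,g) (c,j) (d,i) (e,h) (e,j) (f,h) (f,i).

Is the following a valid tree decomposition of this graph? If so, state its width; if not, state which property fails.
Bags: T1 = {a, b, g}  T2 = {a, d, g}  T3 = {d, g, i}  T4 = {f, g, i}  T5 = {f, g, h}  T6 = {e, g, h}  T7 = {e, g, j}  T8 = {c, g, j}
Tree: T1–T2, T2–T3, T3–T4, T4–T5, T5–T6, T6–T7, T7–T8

Vertex coverage: the bags together contain {a, b, c, d, e, f, g, h, i, j}, the full vertex set. Edge coverage: each edge of G has both endpoints in at least one bag. Running intersection: for every vertex, the bags containing it form a connected subtree. All three properties hold, so this is a valid tree decomposition of width max|bag| − 1 = 2, and hence tw(G) ≤ 2.

Yes; width 2.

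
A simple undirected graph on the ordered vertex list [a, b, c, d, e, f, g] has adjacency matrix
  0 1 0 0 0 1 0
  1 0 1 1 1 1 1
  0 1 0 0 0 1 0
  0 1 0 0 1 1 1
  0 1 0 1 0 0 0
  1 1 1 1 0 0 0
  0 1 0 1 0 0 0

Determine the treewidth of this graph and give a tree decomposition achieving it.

Treewidth 2.
Bags: B1 = {b, d, e}  B2 = {b, d, f}  B3 = {b, c, f}  B4 = {a, b, f}  B5 = {b, d, g}
Tree: B1–B2, B2–B3, B2–B4, B2–B5

Each bag holds 3 vertices, so the decomposition has width 2, which upper-bounds the treewidth. On the other hand G contains the 3-clique {b, d, g}. A clique must lie in a single bag of any decomposition, so no decomposition can have width below 2. The upper and lower bounds meet at 2, so that is the treewidth.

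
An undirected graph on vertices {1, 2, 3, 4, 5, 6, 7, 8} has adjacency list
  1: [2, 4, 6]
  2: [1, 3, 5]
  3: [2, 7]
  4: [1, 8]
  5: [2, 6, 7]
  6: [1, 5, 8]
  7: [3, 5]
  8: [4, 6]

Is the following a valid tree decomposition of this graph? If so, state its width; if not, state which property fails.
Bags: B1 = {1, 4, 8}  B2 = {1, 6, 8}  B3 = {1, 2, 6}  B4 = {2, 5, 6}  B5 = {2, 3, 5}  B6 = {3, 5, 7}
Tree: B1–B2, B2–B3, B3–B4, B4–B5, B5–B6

Every vertex of G appears in some bag (union = {1, 2, 3, 4, 5, 6, 7, 8}); every edge is covered by a bag; and for each vertex v the set of bags containing v is connected in the bag tree. The decomposition is therefore valid. The largest bag has 3 vertices, so the width is 2.

Yes; width 2.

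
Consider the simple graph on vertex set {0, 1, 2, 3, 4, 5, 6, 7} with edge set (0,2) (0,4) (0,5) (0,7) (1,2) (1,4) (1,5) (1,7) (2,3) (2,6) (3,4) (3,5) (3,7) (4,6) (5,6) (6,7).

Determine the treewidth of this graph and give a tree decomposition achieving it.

Each bag holds 5 vertices, so the decomposition has width 4, which upper-bounds the treewidth. For the lower bound: the 5 vertex sets {1,5}, {0,7}, {4,6}, {3}, {2} are disjoint, each induces a connected subgraph, and every pair is joined by at least one edge of G. Contracting each set to a single vertex therefore yields K_{5} as a minor, and since treewidth is minor-monotone, tw(G) ≥ tw(K_{5}) = 4. Therefore the treewidth is 4.

Treewidth 4.
Bags: B1 = {0, 1, 3, 5, 6}  B2 = {0, 1, 3, 6, 7}  B3 = {0, 1, 3, 4, 6}  B4 = {0, 1, 2, 3, 6}
Tree: B1–B2, B2–B3, B3–B4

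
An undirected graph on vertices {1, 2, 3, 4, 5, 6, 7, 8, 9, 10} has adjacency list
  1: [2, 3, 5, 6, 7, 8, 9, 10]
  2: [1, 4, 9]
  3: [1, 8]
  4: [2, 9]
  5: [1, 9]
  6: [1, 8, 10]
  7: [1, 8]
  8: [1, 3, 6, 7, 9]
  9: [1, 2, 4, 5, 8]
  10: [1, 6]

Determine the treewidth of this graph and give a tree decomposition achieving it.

Treewidth 2.
One such decomposition:
Bags: B1 = {1, 8, 9}  B2 = {1, 3, 8}  B3 = {1, 7, 8}  B4 = {1, 5, 9}  B5 = {1, 2, 9}  B6 = {2, 4, 9}  B7 = {1, 6, 8}  B8 = {1, 6, 10}
Tree: B1–B2, B1–B3, B1–B4, B1–B5, B5–B6, B3–B7, B7–B8

Every bag has size at most 3, so the width is 3 − 1 = 2 and tw(G) ≤ 2. On the other hand G contains the 3-clique {1, 8, 9}. A clique must lie in a single bag of any decomposition, so no decomposition can have width below 2. Therefore the treewidth is 2.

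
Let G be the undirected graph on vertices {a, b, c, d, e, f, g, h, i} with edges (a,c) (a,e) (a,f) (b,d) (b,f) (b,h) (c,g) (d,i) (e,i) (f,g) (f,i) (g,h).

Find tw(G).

A width-3 tree decomposition is:
Bags: B1 = {a, c, e, i}  B2 = {a, c, f, i}  B3 = {c, f, g, i}  B4 = {d, f, g, i}  B5 = {b, d, f, g}  B6 = {b, d, g, h}
Tree: B1–B2, B2–B3, B3–B4, B4–B5, B5–B6
Each bag holds 4 vertices, so the decomposition has width 3, which upper-bounds the treewidth. For the lower bound: the 4 vertex sets {a,c,e}, {i}, {f}, {b,d,g,h} are disjoint, each induces a connected subgraph, and every pair is joined by at least one edge of G. Contracting each set to a single vertex therefore yields K_{4} as a minor, and since treewidth is minor-monotone, tw(G) ≥ tw(K_{4}) = 3. Hence tw(G) = 3 exactly.

3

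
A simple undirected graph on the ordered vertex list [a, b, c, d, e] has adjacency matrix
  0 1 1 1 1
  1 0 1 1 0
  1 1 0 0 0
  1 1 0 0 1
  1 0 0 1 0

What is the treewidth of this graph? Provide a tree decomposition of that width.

Treewidth 2.
One such decomposition:
Bags: B1 = {a, d, e}  B2 = {a, b, d}  B3 = {a, b, c}
Tree: B1–B2, B2–B3

Every bag has size at most 3, so the width is 3 − 1 = 2 and tw(G) ≤ 2. For the lower bound, the 3 vertices {a, d, e} are pairwise adjacent, and any tree decomposition puts a clique entirely inside one bag — forcing width ≥ 2. Therefore the treewidth is 2.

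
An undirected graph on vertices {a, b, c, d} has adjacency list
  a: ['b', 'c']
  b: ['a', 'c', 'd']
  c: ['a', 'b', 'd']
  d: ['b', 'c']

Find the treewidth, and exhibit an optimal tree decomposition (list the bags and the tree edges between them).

Treewidth 2.
One such decomposition:
Bags: B1 = {a, b, c}  B2 = {b, c, d}
Tree: B1–B2

The largest bag has 3 vertices, giving width 2; this decomposition certifies tw(G) ≤ 2. On the other hand G contains the 3-clique {b, c, d}. A clique must lie in a single bag of any decomposition, so no decomposition can have width below 2. Hence tw(G) = 2 exactly.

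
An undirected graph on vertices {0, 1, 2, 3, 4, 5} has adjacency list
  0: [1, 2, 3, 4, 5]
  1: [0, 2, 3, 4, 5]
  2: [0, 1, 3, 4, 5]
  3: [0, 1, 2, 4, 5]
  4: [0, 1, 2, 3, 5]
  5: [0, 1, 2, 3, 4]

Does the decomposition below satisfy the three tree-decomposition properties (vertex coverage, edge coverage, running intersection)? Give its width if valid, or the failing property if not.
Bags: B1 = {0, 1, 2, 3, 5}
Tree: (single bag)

A tree decomposition must satisfy three properties: every vertex lies in some bag; for every edge, both endpoints lie together in some bag; and for every vertex, the bags containing it form a connected subtree. Here vertex 4 appears in no bag, so the decomposition is invalid.

No — vertex 4 appears in no bag.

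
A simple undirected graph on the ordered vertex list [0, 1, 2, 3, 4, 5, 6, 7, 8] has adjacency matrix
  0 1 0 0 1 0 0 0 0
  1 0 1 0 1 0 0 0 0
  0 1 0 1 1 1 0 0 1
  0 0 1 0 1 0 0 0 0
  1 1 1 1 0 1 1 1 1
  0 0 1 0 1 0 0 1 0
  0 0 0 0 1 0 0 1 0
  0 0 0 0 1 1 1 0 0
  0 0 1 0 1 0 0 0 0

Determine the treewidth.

A width-2 tree decomposition is:
Bags: B1 = {4, 5, 7}  B2 = {4, 6, 7}  B3 = {2, 4, 5}  B4 = {2, 3, 4}  B5 = {2, 4, 8}  B6 = {1, 2, 4}  B7 = {0, 1, 4}
Tree: B1–B2, B1–B3, B3–B4, B4–B5, B3–B6, B6–B7
Every bag has size at most 3, so the width is 3 − 1 = 2 and tw(G) ≤ 2. On the other hand G contains the 3-clique {0, 1, 4}. A clique must lie in a single bag of any decomposition, so no decomposition can have width below 2. Therefore the treewidth is 2.

2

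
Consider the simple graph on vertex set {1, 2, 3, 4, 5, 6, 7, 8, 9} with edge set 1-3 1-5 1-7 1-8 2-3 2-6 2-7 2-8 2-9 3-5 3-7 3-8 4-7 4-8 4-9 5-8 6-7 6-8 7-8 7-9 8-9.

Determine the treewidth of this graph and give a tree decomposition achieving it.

Treewidth 3.
Bags: B1 = {2, 3, 7, 8}  B2 = {1, 3, 7, 8}  B3 = {1, 3, 5, 8}  B4 = {2, 7, 8, 9}  B5 = {2, 6, 7, 8}  B6 = {4, 7, 8, 9}
Tree: B1–B2, B2–B3, B1–B4, B1–B5, B4–B6

The largest bag has 4 vertices, giving width 3; this decomposition certifies tw(G) ≤ 3. Conversely, {1, 3, 5, 8} is a clique of size 4, and the vertices of any clique must share a bag in every tree decomposition; so some bag has ≥ 4 vertices and tw(G) ≥ 3. The upper and lower bounds meet at 3, so that is the treewidth.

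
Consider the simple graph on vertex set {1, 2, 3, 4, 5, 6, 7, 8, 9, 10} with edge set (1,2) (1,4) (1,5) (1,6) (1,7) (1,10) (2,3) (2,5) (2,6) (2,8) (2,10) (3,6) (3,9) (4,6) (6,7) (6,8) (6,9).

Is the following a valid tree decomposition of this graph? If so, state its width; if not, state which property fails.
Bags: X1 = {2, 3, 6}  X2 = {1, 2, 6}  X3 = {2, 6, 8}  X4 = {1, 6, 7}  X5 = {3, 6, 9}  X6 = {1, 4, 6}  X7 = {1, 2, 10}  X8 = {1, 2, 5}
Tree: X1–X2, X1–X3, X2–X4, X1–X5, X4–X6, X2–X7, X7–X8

Yes; width 2.

Checking the three conditions: (i) the bags cover all of {1, 2, 3, 4, 5, 6, 7, 8, 9, 10}; (ii) for each edge, some bag contains both endpoints; (iii) the bags containing any fixed vertex form a subtree. All hold, so the decomposition is valid with width 3 − 1 = 2.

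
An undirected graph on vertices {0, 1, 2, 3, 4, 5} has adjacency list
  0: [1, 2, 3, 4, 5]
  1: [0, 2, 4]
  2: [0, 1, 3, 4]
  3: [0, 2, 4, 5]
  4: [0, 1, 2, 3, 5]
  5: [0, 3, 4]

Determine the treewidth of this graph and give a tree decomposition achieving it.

Treewidth 3.
Bags: B1 = {0, 2, 3, 4}  B2 = {0, 1, 2, 4}  B3 = {0, 3, 4, 5}
Tree: B1–B2, B1–B3

Every bag has size at most 4, so the width is 4 − 1 = 3 and tw(G) ≤ 3. On the other hand G contains the 4-clique {0, 1, 2, 4}. A clique must lie in a single bag of any decomposition, so no decomposition can have width below 3. Hence tw(G) = 3 exactly.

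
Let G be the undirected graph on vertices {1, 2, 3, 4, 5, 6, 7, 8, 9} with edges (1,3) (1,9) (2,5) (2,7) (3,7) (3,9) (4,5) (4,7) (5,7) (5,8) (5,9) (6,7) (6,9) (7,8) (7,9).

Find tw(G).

2

A width-2 tree decomposition is:
Bags: B1 = {5, 7, 9}  B2 = {3, 7, 9}  B3 = {1, 3, 9}  B4 = {5, 7, 8}  B5 = {6, 7, 9}  B6 = {4, 5, 7}  B7 = {2, 5, 7}
Tree: B1–B2, B2–B3, B1–B4, B2–B5, B1–B6, B4–B7
Every bag has size at most 3, so the width is 3 − 1 = 2 and tw(G) ≤ 2. On the other hand G contains the 3-clique {1, 3, 9}. A clique must lie in a single bag of any decomposition, so no decomposition can have width below 2. Therefore the treewidth is 2.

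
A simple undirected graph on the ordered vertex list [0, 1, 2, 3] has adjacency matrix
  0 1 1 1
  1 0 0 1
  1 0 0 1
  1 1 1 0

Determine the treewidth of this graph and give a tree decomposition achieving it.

The largest bag has 3 vertices, giving width 2; this decomposition certifies tw(G) ≤ 2. On the other hand G contains the 3-clique {0, 1, 3}. A clique must lie in a single bag of any decomposition, so no decomposition can have width below 2. Combining the bounds, tw(G) = 2.

Treewidth 2.
One such decomposition:
Bags: B1 = {0, 1, 3}  B2 = {0, 2, 3}
Tree: B1–B2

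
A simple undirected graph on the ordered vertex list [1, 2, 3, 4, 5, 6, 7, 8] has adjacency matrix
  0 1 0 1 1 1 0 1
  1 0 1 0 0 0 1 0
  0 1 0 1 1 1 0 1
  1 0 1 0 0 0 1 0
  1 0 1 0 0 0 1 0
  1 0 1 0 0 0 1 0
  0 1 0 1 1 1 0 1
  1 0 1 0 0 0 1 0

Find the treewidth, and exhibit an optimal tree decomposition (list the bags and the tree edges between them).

Treewidth 3.
Bags: B1 = {1, 3, 4, 7}  B2 = {1, 2, 3, 7}  B3 = {1, 3, 7, 8}  B4 = {1, 3, 5, 7}  B5 = {1, 3, 6, 7}
Tree: B1–B2, B2–B3, B3–B4, B4–B5

The largest bag has 4 vertices, giving width 3; this decomposition certifies tw(G) ≤ 3. For the lower bound: the 4 vertex sets {1,4}, {2,7}, {3}, {8} are disjoint, each induces a connected subgraph, and every pair is joined by at least one edge of G. Contracting each set to a single vertex therefore yields K_{4} as a minor, and since treewidth is minor-monotone, tw(G) ≥ tw(K_{4}) = 3. Hence tw(G) = 3 exactly.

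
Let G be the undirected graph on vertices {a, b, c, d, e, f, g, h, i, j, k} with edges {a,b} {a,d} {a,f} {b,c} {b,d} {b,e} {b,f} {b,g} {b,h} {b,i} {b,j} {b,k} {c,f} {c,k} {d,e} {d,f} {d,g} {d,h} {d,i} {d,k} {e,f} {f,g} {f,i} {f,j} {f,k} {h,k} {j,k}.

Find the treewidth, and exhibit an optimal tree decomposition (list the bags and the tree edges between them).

Treewidth 3.
One optimal decomposition is:
Bags: B1 = {b, d, f, k}  B2 = {b, d, f, g}  B3 = {b, d, h, k}  B4 = {b, d, f, i}  B5 = {a, b, d, f}  B6 = {b, d, e, f}  B7 = {b, c, f, k}  B8 = {b, f, j, k}
Tree: B1–B2, B1–B3, B1–B4, B1–B5, B5–B6, B1–B7, B1–B8

Every bag has size at most 4, so the width is 4 − 1 = 3 and tw(G) ≤ 3. Conversely, {b, d, h, k} is a clique of size 4, and the vertices of any clique must share a bag in every tree decomposition; so some bag has ≥ 4 vertices and tw(G) ≥ 3. Hence tw(G) = 3 exactly.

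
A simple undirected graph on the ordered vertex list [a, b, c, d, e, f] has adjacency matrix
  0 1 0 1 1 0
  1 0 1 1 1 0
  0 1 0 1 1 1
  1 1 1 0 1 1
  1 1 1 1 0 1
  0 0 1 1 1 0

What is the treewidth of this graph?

3

A width-3 tree decomposition is:
Bags: B1 = {a, b, d, e}  B2 = {b, c, d, e}  B3 = {c, d, e, f}
Tree: B1–B2, B2–B3
The largest bag has 4 vertices, giving width 3; this decomposition certifies tw(G) ≤ 3. Conversely, {c, d, e, f} is a clique of size 4, and the vertices of any clique must share a bag in every tree decomposition; so some bag has ≥ 4 vertices and tw(G) ≥ 3. Therefore the treewidth is 3.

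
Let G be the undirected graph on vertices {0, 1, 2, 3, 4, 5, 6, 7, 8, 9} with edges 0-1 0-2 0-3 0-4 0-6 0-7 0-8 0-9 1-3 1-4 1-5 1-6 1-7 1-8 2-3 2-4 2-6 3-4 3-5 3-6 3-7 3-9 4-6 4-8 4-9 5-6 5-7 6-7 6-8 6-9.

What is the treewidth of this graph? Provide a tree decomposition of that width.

Each bag holds 5 vertices, so the decomposition has width 4, which upper-bounds the treewidth. Conversely, {0, 1, 4, 6, 8} is a clique of size 5, and the vertices of any clique must share a bag in every tree decomposition; so some bag has ≥ 5 vertices and tw(G) ≥ 4. Combining the bounds, tw(G) = 4.

Treewidth 4.
Bags: B1 = {0, 1, 3, 4, 6}  B2 = {0, 3, 4, 6, 9}  B3 = {0, 1, 3, 6, 7}  B4 = {1, 3, 5, 6, 7}  B5 = {0, 2, 3, 4, 6}  B6 = {0, 1, 4, 6, 8}
Tree: B1–B2, B1–B3, B3–B4, B1–B5, B1–B6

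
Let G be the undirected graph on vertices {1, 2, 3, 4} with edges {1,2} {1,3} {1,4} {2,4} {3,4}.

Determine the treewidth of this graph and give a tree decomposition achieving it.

Each bag holds 3 vertices, so the decomposition has width 2, which upper-bounds the treewidth. For the lower bound, the 3 vertices {1, 2, 4} are pairwise adjacent, and any tree decomposition puts a clique entirely inside one bag — forcing width ≥ 2. Therefore the treewidth is 2.

Treewidth 2.
Bags: B1 = {1, 3, 4}  B2 = {1, 2, 4}
Tree: B1–B2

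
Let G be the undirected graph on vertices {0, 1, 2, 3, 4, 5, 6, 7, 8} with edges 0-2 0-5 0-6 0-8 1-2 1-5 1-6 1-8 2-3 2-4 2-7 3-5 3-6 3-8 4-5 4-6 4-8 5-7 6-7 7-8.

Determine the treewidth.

A width-4 tree decomposition is:
Bags: B1 = {2, 4, 5, 6, 8}  B2 = {0, 2, 5, 6, 8}  B3 = {1, 2, 5, 6, 8}  B4 = {2, 5, 6, 7, 8}  B5 = {2, 3, 5, 6, 8}
Tree: B1–B2, B2–B3, B3–B4, B4–B5
Each bag holds 5 vertices, so the decomposition has width 4, which upper-bounds the treewidth. For the lower bound: the 5 vertex sets {4,5}, {0,2}, {1,8}, {6}, {7} are disjoint, each induces a connected subgraph, and every pair is joined by at least one edge of G. Contracting each set to a single vertex therefore yields K_{5} as a minor, and since treewidth is minor-monotone, tw(G) ≥ tw(K_{5}) = 4. Therefore the treewidth is 4.

4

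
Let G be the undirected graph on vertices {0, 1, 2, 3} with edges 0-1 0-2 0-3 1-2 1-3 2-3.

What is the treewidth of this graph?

3

A width-3 tree decomposition is:
Bags: B1 = {0, 1, 2, 3}
Tree: (single bag)
A single bag containing all 4 vertices is trivially a valid decomposition of width 3. On the other hand G contains the 4-clique {0, 1, 2, 3}. A clique must lie in a single bag of any decomposition, so no decomposition can have width below 3. Combining the bounds, tw(G) = 3.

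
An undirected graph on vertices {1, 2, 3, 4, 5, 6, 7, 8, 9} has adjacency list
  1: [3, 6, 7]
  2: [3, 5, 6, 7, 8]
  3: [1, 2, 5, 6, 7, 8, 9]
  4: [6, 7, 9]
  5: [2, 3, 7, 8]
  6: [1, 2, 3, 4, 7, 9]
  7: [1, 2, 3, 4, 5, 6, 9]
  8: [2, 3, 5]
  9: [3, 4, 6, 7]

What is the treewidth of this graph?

3

A width-3 tree decomposition is:
Bags: B1 = {2, 3, 6, 7}  B2 = {1, 3, 6, 7}  B3 = {3, 6, 7, 9}  B4 = {2, 3, 5, 7}  B5 = {4, 6, 7, 9}  B6 = {2, 3, 5, 8}
Tree: B1–B2, B2–B3, B1–B4, B3–B5, B4–B6
The largest bag has 4 vertices, giving width 3; this decomposition certifies tw(G) ≤ 3. For the lower bound, the 4 vertices {2, 3, 5, 8} are pairwise adjacent, and any tree decomposition puts a clique entirely inside one bag — forcing width ≥ 3. The upper and lower bounds meet at 3, so that is the treewidth.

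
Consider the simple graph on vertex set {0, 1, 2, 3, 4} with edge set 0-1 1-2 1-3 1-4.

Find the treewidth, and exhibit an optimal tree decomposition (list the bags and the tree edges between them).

The largest bag has 2 vertices, giving width 1; this decomposition certifies tw(G) ≤ 1. Any graph with an edge has treewidth ≥ 1, and G has the edge 1–0. The upper and lower bounds meet at 1, so that is the treewidth.

Treewidth 1.
One such decomposition:
Bags: B1 = {0, 1}  B2 = {1, 3}  B3 = {1, 4}  B4 = {1, 2}
Tree: B1–B2, B1–B3, B1–B4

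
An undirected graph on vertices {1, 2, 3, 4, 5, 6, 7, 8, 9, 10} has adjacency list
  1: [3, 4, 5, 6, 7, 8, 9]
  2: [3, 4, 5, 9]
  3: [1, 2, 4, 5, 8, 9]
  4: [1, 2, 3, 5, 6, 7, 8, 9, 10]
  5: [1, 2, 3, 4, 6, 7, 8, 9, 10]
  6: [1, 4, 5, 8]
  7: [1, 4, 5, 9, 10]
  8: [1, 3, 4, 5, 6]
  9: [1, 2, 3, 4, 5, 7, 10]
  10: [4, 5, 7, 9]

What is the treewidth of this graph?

4

A width-4 tree decomposition is:
Bags: B1 = {1, 4, 5, 7, 9}  B2 = {1, 3, 4, 5, 9}  B3 = {2, 3, 4, 5, 9}  B4 = {1, 3, 4, 5, 8}  B5 = {1, 4, 5, 6, 8}  B6 = {4, 5, 7, 9, 10}
Tree: B1–B2, B2–B3, B2–B4, B4–B5, B1–B6
Every bag has size at most 5, so the width is 5 − 1 = 4 and tw(G) ≤ 4. Conversely, {1, 3, 4, 5, 8} is a clique of size 5, and the vertices of any clique must share a bag in every tree decomposition; so some bag has ≥ 5 vertices and tw(G) ≥ 4. Therefore the treewidth is 4.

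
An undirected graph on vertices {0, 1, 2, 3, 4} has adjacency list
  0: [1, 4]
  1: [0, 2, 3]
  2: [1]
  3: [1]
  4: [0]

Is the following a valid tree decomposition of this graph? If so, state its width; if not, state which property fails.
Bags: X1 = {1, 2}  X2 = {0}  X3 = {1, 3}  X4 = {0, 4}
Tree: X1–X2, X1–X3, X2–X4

A tree decomposition must satisfy three properties: every vertex lies in some bag; for every edge, both endpoints lie together in some bag; and for every vertex, the bags containing it form a connected subtree. Here edge (1,0) lies in no bag, so the decomposition is invalid.

No — edge (1,0) lies in no bag.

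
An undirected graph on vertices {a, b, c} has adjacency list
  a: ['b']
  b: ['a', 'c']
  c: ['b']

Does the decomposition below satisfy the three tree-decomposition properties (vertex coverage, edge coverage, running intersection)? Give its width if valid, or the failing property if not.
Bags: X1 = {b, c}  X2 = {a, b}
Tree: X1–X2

Checking the three conditions: (i) the bags cover all of {a, b, c}; (ii) for each edge, some bag contains both endpoints; (iii) the bags containing any fixed vertex form a subtree. All hold, so the decomposition is valid with width 2 − 1 = 1.

Yes; width 1.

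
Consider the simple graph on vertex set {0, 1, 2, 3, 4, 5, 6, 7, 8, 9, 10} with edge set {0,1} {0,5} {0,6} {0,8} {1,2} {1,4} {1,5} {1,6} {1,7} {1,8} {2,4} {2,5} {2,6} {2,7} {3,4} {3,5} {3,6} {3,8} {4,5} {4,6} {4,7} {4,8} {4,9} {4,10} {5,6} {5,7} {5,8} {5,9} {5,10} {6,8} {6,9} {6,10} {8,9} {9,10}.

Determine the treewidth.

A width-4 tree decomposition is:
Bags: B1 = {3, 4, 5, 6, 8}  B2 = {1, 4, 5, 6, 8}  B3 = {1, 2, 4, 5, 6}  B4 = {4, 5, 6, 8, 9}  B5 = {0, 1, 5, 6, 8}  B6 = {4, 5, 6, 9, 10}  B7 = {1, 2, 4, 5, 7}
Tree: B1–B2, B2–B3, B2–B4, B2–B5, B4–B6, B3–B7
The largest bag has 5 vertices, giving width 4; this decomposition certifies tw(G) ≤ 4. For the lower bound, the 5 vertices {0, 1, 5, 6, 8} are pairwise adjacent, and any tree decomposition puts a clique entirely inside one bag — forcing width ≥ 4. Combining the bounds, tw(G) = 4.

4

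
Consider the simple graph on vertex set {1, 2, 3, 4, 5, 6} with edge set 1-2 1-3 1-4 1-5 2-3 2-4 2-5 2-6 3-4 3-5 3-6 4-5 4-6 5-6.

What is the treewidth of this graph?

A width-4 tree decomposition is:
Bags: B1 = {1, 2, 3, 4, 5}  B2 = {2, 3, 4, 5, 6}
Tree: B1–B2
Every bag has size at most 5, so the width is 5 − 1 = 4 and tw(G) ≤ 4. For the lower bound, the 5 vertices {1, 2, 3, 4, 5} are pairwise adjacent, and any tree decomposition puts a clique entirely inside one bag — forcing width ≥ 4. Combining the bounds, tw(G) = 4.

4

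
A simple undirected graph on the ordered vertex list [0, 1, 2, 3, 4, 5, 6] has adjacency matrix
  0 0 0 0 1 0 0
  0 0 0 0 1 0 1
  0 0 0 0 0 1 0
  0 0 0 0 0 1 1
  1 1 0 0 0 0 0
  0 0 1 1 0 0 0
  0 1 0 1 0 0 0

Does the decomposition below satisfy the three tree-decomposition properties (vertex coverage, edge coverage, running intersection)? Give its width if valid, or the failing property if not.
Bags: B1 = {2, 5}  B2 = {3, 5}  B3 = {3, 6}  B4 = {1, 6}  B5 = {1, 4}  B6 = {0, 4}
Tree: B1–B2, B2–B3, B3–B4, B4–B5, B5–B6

Every vertex of G appears in some bag (union = {0, 1, 2, 3, 4, 5, 6}); every edge is covered by a bag; and for each vertex v the set of bags containing v is connected in the bag tree. The decomposition is therefore valid. The largest bag has 2 vertices, so the width is 1.

Yes; width 1.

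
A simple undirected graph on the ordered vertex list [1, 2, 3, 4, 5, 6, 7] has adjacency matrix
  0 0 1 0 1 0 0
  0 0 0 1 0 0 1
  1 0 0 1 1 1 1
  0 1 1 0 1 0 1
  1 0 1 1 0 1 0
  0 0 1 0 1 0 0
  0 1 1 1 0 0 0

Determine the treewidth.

A width-2 tree decomposition is:
Bags: B1 = {3, 4, 7}  B2 = {2, 4, 7}  B3 = {3, 4, 5}  B4 = {1, 3, 5}  B5 = {3, 5, 6}
Tree: B1–B2, B1–B3, B3–B4, B3–B5
The largest bag has 3 vertices, giving width 2; this decomposition certifies tw(G) ≤ 2. Conversely, {2, 4, 7} is a clique of size 3, and the vertices of any clique must share a bag in every tree decomposition; so some bag has ≥ 3 vertices and tw(G) ≥ 2. The upper and lower bounds meet at 2, so that is the treewidth.

2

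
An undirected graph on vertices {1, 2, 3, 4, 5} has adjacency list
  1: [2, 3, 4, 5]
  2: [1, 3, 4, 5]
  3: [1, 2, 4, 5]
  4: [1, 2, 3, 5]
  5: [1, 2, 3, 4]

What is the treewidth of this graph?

4

A width-4 tree decomposition is:
Bags: B1 = {1, 2, 3, 4, 5}
Tree: (single bag)
A single bag containing all 5 vertices is trivially a valid decomposition of width 4. Conversely, {1, 2, 3, 4, 5} is a clique of size 5, and the vertices of any clique must share a bag in every tree decomposition; so some bag has ≥ 5 vertices and tw(G) ≥ 4. Therefore the treewidth is 4.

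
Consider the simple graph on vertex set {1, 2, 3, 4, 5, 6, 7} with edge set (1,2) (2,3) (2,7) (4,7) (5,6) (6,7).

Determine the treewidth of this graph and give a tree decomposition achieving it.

Each bag holds 2 vertices, so the decomposition has width 1, which upper-bounds the treewidth. Since G has at least one edge (e.g. 6–7), it is not an edgeless graph, so tw(G) ≥ 1. The upper and lower bounds meet at 1, so that is the treewidth.

Treewidth 1.
One optimal decomposition is:
Bags: B1 = {6, 7}  B2 = {4, 7}  B3 = {2, 7}  B4 = {5, 6}  B5 = {1, 2}  B6 = {2, 3}
Tree: B1–B2, B2–B3, B1–B4, B3–B5, B3–B6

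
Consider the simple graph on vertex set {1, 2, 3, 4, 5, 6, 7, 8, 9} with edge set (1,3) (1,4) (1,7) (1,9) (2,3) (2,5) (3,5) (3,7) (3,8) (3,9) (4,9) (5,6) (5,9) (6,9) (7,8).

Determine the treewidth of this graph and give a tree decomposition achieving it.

The largest bag has 3 vertices, giving width 2; this decomposition certifies tw(G) ≤ 2. On the other hand G contains the 3-clique {3, 7, 8}. A clique must lie in a single bag of any decomposition, so no decomposition can have width below 2. Hence tw(G) = 2 exactly.

Treewidth 2.
Bags: B1 = {1, 3, 9}  B2 = {1, 3, 7}  B3 = {3, 7, 8}  B4 = {3, 5, 9}  B5 = {1, 4, 9}  B6 = {5, 6, 9}  B7 = {2, 3, 5}
Tree: B1–B2, B2–B3, B1–B4, B1–B5, B4–B6, B4–B7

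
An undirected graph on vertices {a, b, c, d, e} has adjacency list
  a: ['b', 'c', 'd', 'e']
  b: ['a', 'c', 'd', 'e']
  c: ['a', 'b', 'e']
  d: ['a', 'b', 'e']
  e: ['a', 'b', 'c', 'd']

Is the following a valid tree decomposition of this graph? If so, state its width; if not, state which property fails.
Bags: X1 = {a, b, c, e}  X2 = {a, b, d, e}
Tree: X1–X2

Yes; width 3.

Every vertex of G appears in some bag (union = {a, b, c, d, e}); every edge is covered by a bag; and for each vertex v the set of bags containing v is connected in the bag tree. The decomposition is therefore valid. The largest bag has 4 vertices, so the width is 3.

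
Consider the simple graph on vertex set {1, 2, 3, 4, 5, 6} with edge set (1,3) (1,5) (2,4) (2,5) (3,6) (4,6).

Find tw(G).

2

A width-2 tree decomposition is:
Bags: B1 = {2, 4, 5}  B2 = {1, 4, 5}  B3 = {1, 3, 4}  B4 = {3, 4, 6}
Tree: B1–B2, B2–B3, B3–B4
The largest bag has 3 vertices, giving width 2; this decomposition certifies tw(G) ≤ 2. The edges 4–2–5–1–3–6–4 form a cycle, so G is not a tree and its treewidth is at least 2. Hence tw(G) = 2 exactly.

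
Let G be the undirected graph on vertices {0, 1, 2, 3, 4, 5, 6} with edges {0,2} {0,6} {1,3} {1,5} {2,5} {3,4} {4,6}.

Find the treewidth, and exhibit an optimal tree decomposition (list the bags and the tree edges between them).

Each bag holds 3 vertices, so the decomposition has width 2, which upper-bounds the treewidth. Since 4–6–0–2–5–1–3–4 is a cycle in G, G is not acyclic. Forests are exactly the graphs of treewidth ≤ 1, so tw(G) ≥ 2. Combining the bounds, tw(G) = 2.

Treewidth 2.
Bags: B1 = {0, 4, 6}  B2 = {0, 2, 4}  B3 = {2, 4, 5}  B4 = {1, 4, 5}  B5 = {1, 3, 4}
Tree: B1–B2, B2–B3, B3–B4, B4–B5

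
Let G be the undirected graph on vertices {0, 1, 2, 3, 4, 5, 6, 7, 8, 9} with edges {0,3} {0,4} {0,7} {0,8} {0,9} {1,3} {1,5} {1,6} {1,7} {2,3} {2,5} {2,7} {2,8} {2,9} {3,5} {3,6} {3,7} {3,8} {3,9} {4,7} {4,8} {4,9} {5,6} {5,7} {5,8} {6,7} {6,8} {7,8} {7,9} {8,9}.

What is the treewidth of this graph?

A width-4 tree decomposition is:
Bags: B1 = {2, 3, 7, 8, 9}  B2 = {2, 3, 5, 7, 8}  B3 = {0, 3, 7, 8, 9}  B4 = {3, 5, 6, 7, 8}  B5 = {1, 3, 5, 6, 7}  B6 = {0, 4, 7, 8, 9}
Tree: B1–B2, B1–B3, B2–B4, B4–B5, B3–B6
Each bag holds 5 vertices, so the decomposition has width 4, which upper-bounds the treewidth. For the lower bound, the 5 vertices {0, 3, 7, 8, 9} are pairwise adjacent, and any tree decomposition puts a clique entirely inside one bag — forcing width ≥ 4. The upper and lower bounds meet at 4, so that is the treewidth.

4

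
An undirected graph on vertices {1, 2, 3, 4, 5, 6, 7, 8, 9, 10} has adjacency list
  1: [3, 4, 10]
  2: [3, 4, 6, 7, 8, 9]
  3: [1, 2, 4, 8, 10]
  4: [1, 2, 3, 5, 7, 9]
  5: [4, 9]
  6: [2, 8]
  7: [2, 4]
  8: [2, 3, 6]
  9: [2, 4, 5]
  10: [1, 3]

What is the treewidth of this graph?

A width-2 tree decomposition is:
Bags: B1 = {2, 3, 4}  B2 = {2, 3, 8}  B3 = {2, 4, 9}  B4 = {1, 3, 4}  B5 = {2, 4, 7}  B6 = {2, 6, 8}  B7 = {4, 5, 9}  B8 = {1, 3, 10}
Tree: B1–B2, B1–B3, B1–B4, B3–B5, B2–B6, B3–B7, B4–B8
The largest bag has 3 vertices, giving width 2; this decomposition certifies tw(G) ≤ 2. Conversely, {1, 3, 10} is a clique of size 3, and the vertices of any clique must share a bag in every tree decomposition; so some bag has ≥ 3 vertices and tw(G) ≥ 2. Combining the bounds, tw(G) = 2.

2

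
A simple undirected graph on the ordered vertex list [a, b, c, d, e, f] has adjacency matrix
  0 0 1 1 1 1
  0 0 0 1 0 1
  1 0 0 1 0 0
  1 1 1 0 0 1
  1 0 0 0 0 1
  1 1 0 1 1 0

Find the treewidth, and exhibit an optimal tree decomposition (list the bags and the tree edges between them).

The largest bag has 3 vertices, giving width 2; this decomposition certifies tw(G) ≤ 2. For the lower bound, the 3 vertices {a, c, d} are pairwise adjacent, and any tree decomposition puts a clique entirely inside one bag — forcing width ≥ 2. Hence tw(G) = 2 exactly.

Treewidth 2.
One optimal decomposition is:
Bags: B1 = {a, d, f}  B2 = {a, c, d}  B3 = {b, d, f}  B4 = {a, e, f}
Tree: B1–B2, B1–B3, B1–B4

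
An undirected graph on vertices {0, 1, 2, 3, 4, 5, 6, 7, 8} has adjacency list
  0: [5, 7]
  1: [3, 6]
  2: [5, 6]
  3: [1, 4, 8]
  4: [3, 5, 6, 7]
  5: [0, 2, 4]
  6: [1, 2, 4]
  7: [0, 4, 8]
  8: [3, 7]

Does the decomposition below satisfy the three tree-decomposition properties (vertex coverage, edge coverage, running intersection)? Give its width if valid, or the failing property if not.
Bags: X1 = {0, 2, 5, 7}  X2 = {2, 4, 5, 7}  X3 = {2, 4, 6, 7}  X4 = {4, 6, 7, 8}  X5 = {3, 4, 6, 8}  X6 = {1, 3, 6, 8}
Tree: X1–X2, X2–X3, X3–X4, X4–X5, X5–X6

Every vertex of G appears in some bag (union = {0, 1, 2, 3, 4, 5, 6, 7, 8}); every edge is covered by a bag; and for each vertex v the set of bags containing v is connected in the bag tree. The decomposition is therefore valid. The largest bag has 4 vertices, so the width is 3.

Yes; width 3.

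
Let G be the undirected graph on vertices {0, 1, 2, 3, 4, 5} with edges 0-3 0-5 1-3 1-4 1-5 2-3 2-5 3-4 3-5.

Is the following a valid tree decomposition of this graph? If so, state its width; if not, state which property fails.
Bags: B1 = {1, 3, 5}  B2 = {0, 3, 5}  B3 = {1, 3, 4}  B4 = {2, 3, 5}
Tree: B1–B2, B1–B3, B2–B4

Vertex coverage: the bags together contain {0, 1, 2, 3, 4, 5}, the full vertex set. Edge coverage: each edge of G has both endpoints in at least one bag. Running intersection: for every vertex, the bags containing it form a connected subtree. All three properties hold, so this is a valid tree decomposition of width max|bag| − 1 = 2, and hence tw(G) ≤ 2.

Yes; width 2.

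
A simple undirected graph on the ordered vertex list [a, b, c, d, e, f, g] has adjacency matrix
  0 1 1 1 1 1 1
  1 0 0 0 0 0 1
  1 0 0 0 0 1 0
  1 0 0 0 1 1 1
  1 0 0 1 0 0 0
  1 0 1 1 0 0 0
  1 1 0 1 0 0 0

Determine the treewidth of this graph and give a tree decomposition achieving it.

Each bag holds 3 vertices, so the decomposition has width 2, which upper-bounds the treewidth. On the other hand G contains the 3-clique {a, d, g}. A clique must lie in a single bag of any decomposition, so no decomposition can have width below 2. Combining the bounds, tw(G) = 2.

Treewidth 2.
Bags: B1 = {a, d, f}  B2 = {a, d, g}  B3 = {a, c, f}  B4 = {a, d, e}  B5 = {a, b, g}
Tree: B1–B2, B1–B3, B1–B4, B2–B5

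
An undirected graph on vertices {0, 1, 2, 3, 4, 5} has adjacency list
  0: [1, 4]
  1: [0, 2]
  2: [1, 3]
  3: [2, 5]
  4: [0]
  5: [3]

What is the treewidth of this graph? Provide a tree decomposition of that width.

The largest bag has 2 vertices, giving width 1; this decomposition certifies tw(G) ≤ 1. G has an edge, so its treewidth is at least 1. Hence tw(G) = 1 exactly.

Treewidth 1.
One optimal decomposition is:
Bags: B1 = {0, 4}  B2 = {0, 1}  B3 = {1, 2}  B4 = {2, 3}  B5 = {3, 5}
Tree: B1–B2, B2–B3, B3–B4, B4–B5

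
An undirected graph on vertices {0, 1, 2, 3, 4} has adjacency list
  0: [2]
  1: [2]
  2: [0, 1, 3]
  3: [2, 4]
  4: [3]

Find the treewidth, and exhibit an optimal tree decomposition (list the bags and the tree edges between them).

Every bag has size at most 2, so the width is 2 − 1 = 1 and tw(G) ≤ 1. Any graph with an edge has treewidth ≥ 1, and G has the edge 2–0. The upper and lower bounds meet at 1, so that is the treewidth.

Treewidth 1.
Bags: B1 = {0, 2}  B2 = {1, 2}  B3 = {2, 3}  B4 = {3, 4}
Tree: B1–B2, B1–B3, B3–B4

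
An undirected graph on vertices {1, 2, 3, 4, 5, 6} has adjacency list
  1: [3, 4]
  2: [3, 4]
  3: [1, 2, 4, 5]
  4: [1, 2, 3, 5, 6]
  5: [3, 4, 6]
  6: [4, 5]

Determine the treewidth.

2

A width-2 tree decomposition is:
Bags: B1 = {4, 5, 6}  B2 = {3, 4, 5}  B3 = {1, 3, 4}  B4 = {2, 3, 4}
Tree: B1–B2, B2–B3, B3–B4
The largest bag has 3 vertices, giving width 2; this decomposition certifies tw(G) ≤ 2. Conversely, {1, 3, 4} is a clique of size 3, and the vertices of any clique must share a bag in every tree decomposition; so some bag has ≥ 3 vertices and tw(G) ≥ 2. Hence tw(G) = 2 exactly.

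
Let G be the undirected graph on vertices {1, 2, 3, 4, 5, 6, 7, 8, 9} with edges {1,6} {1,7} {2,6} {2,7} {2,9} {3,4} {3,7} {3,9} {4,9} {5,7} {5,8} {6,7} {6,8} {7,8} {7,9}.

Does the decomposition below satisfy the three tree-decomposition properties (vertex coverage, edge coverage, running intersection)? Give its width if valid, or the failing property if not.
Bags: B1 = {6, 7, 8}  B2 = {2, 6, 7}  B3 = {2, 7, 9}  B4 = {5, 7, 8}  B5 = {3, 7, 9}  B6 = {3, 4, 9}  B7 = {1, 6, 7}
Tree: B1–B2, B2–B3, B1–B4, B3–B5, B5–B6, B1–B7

Vertex coverage: the bags together contain {1, 2, 3, 4, 5, 6, 7, 8, 9}, the full vertex set. Edge coverage: each edge of G has both endpoints in at least one bag. Running intersection: for every vertex, the bags containing it form a connected subtree. All three properties hold, so this is a valid tree decomposition of width max|bag| − 1 = 2, and hence tw(G) ≤ 2.

Yes; width 2.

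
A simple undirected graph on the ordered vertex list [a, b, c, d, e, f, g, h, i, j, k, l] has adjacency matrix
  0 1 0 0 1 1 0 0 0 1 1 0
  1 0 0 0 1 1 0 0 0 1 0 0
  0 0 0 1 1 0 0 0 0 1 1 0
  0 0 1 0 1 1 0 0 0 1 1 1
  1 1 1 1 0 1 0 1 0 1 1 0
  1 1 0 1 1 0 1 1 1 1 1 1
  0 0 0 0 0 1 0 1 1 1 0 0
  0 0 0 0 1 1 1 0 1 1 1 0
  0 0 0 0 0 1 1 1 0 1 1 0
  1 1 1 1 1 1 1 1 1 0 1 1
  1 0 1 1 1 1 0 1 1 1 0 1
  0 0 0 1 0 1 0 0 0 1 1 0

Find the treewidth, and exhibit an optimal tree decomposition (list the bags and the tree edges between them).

Treewidth 4.
One optimal decomposition is:
Bags: B1 = {a, b, e, f, j}  B2 = {a, e, f, j, k}  B3 = {e, f, h, j, k}  B4 = {d, e, f, j, k}  B5 = {c, d, e, j, k}  B6 = {d, f, j, k, l}  B7 = {f, h, i, j, k}  B8 = {f, g, h, i, j}
Tree: B1–B2, B2–B3, B3–B4, B4–B5, B4–B6, B3–B7, B7–B8

Each bag holds 5 vertices, so the decomposition has width 4, which upper-bounds the treewidth. On the other hand G contains the 5-clique {c, d, e, j, k}. A clique must lie in a single bag of any decomposition, so no decomposition can have width below 4. Combining the bounds, tw(G) = 4.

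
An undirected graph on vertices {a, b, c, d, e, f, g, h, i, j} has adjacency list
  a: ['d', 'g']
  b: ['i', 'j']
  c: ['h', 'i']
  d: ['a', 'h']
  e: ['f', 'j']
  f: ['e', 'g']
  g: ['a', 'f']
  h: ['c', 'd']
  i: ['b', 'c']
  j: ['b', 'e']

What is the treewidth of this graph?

A width-2 tree decomposition is:
Bags: B1 = {a, d, h}  B2 = {a, g, h}  B3 = {f, g, h}  B4 = {e, f, h}  B5 = {e, h, j}  B6 = {b, h, j}  B7 = {b, h, i}  B8 = {c, h, i}
Tree: B1–B2, B2–B3, B3–B4, B4–B5, B5–B6, B6–B7, B7–B8
The largest bag has 3 vertices, giving width 2; this decomposition certifies tw(G) ≤ 2. The edges h–d–a–g–f–e–j–b–i–c–h form a cycle, so G is not a tree and its treewidth is at least 2. Therefore the treewidth is 2.

2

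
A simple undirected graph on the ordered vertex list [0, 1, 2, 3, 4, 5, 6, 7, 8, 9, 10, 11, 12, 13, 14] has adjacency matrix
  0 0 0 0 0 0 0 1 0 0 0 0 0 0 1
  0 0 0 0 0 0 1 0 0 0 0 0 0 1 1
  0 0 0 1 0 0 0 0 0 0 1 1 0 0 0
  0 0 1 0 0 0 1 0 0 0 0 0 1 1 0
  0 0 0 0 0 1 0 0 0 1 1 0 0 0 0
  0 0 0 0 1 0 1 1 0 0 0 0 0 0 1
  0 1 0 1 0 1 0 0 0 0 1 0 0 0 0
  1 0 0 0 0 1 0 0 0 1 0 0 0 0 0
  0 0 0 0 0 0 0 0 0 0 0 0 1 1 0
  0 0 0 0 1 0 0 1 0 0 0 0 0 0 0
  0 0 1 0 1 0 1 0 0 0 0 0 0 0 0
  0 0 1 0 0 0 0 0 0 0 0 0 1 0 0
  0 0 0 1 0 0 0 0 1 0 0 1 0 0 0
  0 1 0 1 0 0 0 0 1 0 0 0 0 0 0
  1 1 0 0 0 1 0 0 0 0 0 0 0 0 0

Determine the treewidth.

A width-3 tree decomposition is:
Bags: B1 = {2, 8, 11, 12}  B2 = {2, 3, 8, 12}  B3 = {2, 3, 8, 13}  B4 = {2, 3, 10, 13}  B5 = {3, 6, 10, 13}  B6 = {1, 6, 10, 13}  B7 = {1, 4, 6, 10}  B8 = {1, 4, 5, 6}  B9 = {1, 4, 5, 14}  B10 = {4, 5, 9, 14}  B11 = {5, 7, 9, 14}  B12 = {0, 7, 9, 14}
Tree: B1–B2, B2–B3, B3–B4, B4–B5, B5–B6, B6–B7, B7–B8, B8–B9, B9–B10, B10–B11, B11–B12
The largest bag has 4 vertices, giving width 3; this decomposition certifies tw(G) ≤ 3. For the lower bound: the 4 vertex sets {8,11,12}, {2}, {3}, {1,6,10,13} are disjoint, each induces a connected subgraph, and every pair is joined by at least one edge of G. Contracting each set to a single vertex therefore yields K_{4} as a minor, and since treewidth is minor-monotone, tw(G) ≥ tw(K_{4}) = 3. Combining the bounds, tw(G) = 3.

3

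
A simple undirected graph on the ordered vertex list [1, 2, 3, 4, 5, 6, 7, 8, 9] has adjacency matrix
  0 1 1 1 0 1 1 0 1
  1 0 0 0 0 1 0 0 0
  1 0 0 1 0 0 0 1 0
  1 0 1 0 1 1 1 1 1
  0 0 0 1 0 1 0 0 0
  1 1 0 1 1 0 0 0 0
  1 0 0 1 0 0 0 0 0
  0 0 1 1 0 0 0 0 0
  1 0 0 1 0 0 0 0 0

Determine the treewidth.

2

A width-2 tree decomposition is:
Bags: B1 = {1, 4, 9}  B2 = {1, 4, 6}  B3 = {1, 2, 6}  B4 = {1, 3, 4}  B5 = {4, 5, 6}  B6 = {1, 4, 7}  B7 = {3, 4, 8}
Tree: B1–B2, B2–B3, B1–B4, B2–B5, B1–B6, B4–B7
Each bag holds 3 vertices, so the decomposition has width 2, which upper-bounds the treewidth. Conversely, {1, 2, 6} is a clique of size 3, and the vertices of any clique must share a bag in every tree decomposition; so some bag has ≥ 3 vertices and tw(G) ≥ 2. Therefore the treewidth is 2.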